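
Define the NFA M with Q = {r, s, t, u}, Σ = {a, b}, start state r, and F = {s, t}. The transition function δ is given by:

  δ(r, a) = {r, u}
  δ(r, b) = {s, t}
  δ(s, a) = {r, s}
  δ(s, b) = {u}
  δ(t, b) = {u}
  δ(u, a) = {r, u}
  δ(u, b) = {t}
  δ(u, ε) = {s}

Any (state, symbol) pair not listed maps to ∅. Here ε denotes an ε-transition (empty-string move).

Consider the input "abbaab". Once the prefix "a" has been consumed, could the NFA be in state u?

Start in {r}.
Read 'a': r→{r, u}; union {r, u}; ε-closure = {r, s, u}.
State u is in {r, s, u}.

Yes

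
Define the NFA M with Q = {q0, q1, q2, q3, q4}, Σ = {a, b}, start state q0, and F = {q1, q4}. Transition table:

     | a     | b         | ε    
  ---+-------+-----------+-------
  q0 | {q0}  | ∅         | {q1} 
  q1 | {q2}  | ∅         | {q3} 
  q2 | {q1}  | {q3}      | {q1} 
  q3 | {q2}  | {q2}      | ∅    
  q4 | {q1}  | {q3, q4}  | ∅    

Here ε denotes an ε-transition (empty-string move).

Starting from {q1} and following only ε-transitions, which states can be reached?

{q1, q3}

Begin with {q1}.
ε-move q1 → q3; add q3.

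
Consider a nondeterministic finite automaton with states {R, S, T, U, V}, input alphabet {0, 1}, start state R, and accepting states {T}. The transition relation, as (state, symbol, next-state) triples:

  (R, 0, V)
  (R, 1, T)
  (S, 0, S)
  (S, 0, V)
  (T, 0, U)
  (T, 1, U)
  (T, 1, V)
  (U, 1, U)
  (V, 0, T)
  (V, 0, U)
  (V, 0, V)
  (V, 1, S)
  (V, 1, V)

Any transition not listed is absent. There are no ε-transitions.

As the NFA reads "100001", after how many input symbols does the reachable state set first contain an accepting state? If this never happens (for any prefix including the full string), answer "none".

1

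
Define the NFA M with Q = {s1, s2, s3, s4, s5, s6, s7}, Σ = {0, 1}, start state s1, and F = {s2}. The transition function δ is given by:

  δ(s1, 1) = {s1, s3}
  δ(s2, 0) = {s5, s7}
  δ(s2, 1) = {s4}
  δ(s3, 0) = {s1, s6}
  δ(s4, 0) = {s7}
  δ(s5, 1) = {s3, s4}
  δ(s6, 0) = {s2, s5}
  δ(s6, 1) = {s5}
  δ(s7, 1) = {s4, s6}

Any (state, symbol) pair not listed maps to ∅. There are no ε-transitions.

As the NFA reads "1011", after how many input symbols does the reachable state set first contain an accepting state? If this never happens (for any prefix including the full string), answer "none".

none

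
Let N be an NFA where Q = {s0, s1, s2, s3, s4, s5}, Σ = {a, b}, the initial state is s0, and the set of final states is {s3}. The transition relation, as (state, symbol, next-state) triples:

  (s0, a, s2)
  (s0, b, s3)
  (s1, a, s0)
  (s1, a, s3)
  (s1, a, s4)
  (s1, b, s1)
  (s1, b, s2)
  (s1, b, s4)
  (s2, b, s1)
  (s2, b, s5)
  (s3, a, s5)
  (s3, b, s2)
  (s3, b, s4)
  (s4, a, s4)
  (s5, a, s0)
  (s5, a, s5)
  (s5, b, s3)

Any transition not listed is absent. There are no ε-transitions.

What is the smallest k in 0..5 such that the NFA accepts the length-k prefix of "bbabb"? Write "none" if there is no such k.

1

Start in {s0}.
Read 'b': s0→{s3}; now {s3}.
None of the earlier sets intersect F, but {s3} does.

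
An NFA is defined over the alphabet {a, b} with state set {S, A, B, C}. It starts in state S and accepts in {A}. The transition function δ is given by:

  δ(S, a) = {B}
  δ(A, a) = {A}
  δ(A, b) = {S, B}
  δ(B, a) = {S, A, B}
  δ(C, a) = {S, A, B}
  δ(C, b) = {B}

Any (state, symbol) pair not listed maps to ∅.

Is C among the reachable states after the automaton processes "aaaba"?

No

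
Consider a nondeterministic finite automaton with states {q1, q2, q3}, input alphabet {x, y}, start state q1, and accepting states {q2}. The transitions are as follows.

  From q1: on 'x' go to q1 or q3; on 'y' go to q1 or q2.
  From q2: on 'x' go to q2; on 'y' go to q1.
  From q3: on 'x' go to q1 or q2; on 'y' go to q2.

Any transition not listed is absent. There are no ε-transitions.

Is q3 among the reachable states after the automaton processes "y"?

No

Start in {q1}.
Read 'y': {q1} → {q1, q2}.
State q3 is not in {q1, q2}.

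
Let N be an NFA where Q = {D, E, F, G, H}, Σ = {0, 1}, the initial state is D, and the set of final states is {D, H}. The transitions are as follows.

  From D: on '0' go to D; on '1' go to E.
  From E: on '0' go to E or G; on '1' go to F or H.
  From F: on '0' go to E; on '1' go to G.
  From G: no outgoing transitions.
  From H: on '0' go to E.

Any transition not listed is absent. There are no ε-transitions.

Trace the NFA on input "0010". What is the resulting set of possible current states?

Start in {D}.
Read '0': {D} → {D}.
Read '0': {D} → {D}.
Read '1': {D} → {E}.
Read '0': {E} → {E, G}.

{E, G}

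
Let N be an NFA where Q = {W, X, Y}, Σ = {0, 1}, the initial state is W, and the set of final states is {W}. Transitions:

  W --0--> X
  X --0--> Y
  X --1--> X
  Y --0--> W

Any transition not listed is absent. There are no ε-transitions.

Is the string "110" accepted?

No

Start in {W}.
Read '1': W→∅; now ∅.
The set is empty and remains empty for the remaining 2 symbols.
The final set ∅ contains no accepting state.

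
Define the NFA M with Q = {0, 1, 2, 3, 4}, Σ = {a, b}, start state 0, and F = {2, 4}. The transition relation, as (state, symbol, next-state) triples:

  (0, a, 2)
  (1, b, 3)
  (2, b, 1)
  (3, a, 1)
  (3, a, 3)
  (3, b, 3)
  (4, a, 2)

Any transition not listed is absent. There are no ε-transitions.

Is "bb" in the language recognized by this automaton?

Start in {0}.
Read 'b': 0→∅; now ∅.
The set is empty and remains empty for the remaining 1 symbol.
The final set ∅ contains no accepting state.

No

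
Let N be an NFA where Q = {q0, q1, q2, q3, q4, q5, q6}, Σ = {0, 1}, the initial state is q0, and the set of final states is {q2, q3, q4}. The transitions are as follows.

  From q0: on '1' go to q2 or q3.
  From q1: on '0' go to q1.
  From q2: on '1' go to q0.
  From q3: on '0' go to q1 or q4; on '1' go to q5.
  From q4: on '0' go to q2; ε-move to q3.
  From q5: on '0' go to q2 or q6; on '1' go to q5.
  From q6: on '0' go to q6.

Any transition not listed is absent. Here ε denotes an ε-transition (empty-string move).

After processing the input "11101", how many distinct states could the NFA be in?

Start in {q0}.
Read '1': {q0} → {q2, q3}.
Read '1': {q2, q3} → {q0, q5}.
Read '1': {q0, q5} → {q2, q3, q5}.
Read '0': {q2, q3, q5} → {q1, q2, q3, q4, q6}.
Read '1': {q1, q2, q3, q4, q6} → {q0, q5}.
That set has 2 states.

2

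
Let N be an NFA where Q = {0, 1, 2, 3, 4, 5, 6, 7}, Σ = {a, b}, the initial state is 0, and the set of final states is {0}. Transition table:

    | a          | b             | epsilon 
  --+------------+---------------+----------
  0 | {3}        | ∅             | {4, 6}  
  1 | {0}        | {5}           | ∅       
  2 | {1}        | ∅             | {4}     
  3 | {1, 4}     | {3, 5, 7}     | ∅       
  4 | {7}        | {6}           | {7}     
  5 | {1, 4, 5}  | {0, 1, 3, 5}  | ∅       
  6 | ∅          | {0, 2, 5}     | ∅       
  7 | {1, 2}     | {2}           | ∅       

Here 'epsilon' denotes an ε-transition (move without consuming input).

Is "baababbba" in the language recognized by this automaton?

Start: ε-closure({0}) = {0, 4, 6, 7}.
Read 'b': 0→∅, 4→{6}, 6→{0, 2, 5}, 7→{2}; union {0, 2, 5, 6}; ε-closure = {0, 2, 4, 5, 6, 7}.
Read 'a': 0→{3}, 2→{1}, 4→{7}, 5→{1, 4, 5}, 6→∅, 7→{1, 2}; now {1, 2, 3, 4, 5, 7}.
Read 'a': 1→{0}, 2→{1}, 3→{1, 4}, 4→{7}, 5→{1, 4, 5}, 7→{1, 2}; union {0, 1, 2, 4, 5, 7}; ε-closure = {0, 1, 2, 4, 5, 6, 7}.
Read 'b': 0→∅, 1→{5}, 2→∅, 4→{6}, 5→{0, 1, 3, 5}, 6→{0, 2, 5}, 7→{2}; union {0, 1, 2, 3, 5, 6}; ε-closure = {0, 1, 2, 3, 4, 5, 6, 7}.
Read 'a': 0→{3}, 1→{0}, 2→{1}, 3→{1, 4}, 4→{7}, 5→{1, 4, 5}, 6→∅, 7→{1, 2}; union {0, 1, 2, 3, 4, 5, 7}; ε-closure = {0, 1, 2, 3, 4, 5, 6, 7}.
Read 'b': 0→∅, 1→{5}, 2→∅, 3→{3, 5, 7}, 4→{6}, 5→{0, 1, 3, 5}, 6→{0, 2, 5}, 7→{2}; union {0, 1, 2, 3, 5, 6, 7}; ε-closure = {0, 1, 2, 3, 4, 5, 6, 7}.
Read 'b': 0→∅, 1→{5}, 2→∅, 3→{3, 5, 7}, 4→{6}, 5→{0, 1, 3, 5}, 6→{0, 2, 5}, 7→{2}; union {0, 1, 2, 3, 5, 6, 7}; ε-closure = {0, 1, 2, 3, 4, 5, 6, 7}.
Read 'b': 0→∅, 1→{5}, 2→∅, 3→{3, 5, 7}, 4→{6}, 5→{0, 1, 3, 5}, 6→{0, 2, 5}, 7→{2}; union {0, 1, 2, 3, 5, 6, 7}; ε-closure = {0, 1, 2, 3, 4, 5, 6, 7}.
Read 'a': 0→{3}, 1→{0}, 2→{1}, 3→{1, 4}, 4→{7}, 5→{1, 4, 5}, 6→∅, 7→{1, 2}; union {0, 1, 2, 3, 4, 5, 7}; ε-closure = {0, 1, 2, 3, 4, 5, 6, 7}.
The final set {0, 1, 2, 3, 4, 5, 6, 7} contains the accepting state 0.

Yes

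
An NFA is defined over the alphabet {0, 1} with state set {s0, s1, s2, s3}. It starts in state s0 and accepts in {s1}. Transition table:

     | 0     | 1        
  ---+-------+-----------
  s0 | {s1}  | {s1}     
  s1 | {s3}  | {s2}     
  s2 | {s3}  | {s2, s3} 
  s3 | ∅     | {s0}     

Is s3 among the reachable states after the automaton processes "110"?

Start in {s0}.
Read '1': {s0} → {s1}.
Read '1': {s1} → {s2}.
Read '0': {s2} → {s3}.
State s3 is in {s3}.

Yes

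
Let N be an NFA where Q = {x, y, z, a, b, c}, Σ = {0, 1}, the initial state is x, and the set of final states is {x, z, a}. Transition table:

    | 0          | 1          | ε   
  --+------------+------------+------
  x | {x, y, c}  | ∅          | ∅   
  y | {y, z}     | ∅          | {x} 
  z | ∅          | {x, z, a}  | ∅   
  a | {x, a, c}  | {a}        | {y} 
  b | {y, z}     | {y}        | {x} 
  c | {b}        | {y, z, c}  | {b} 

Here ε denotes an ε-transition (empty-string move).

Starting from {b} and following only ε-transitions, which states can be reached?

{x, b}

Begin with {b}.
ε-move b → x; add x.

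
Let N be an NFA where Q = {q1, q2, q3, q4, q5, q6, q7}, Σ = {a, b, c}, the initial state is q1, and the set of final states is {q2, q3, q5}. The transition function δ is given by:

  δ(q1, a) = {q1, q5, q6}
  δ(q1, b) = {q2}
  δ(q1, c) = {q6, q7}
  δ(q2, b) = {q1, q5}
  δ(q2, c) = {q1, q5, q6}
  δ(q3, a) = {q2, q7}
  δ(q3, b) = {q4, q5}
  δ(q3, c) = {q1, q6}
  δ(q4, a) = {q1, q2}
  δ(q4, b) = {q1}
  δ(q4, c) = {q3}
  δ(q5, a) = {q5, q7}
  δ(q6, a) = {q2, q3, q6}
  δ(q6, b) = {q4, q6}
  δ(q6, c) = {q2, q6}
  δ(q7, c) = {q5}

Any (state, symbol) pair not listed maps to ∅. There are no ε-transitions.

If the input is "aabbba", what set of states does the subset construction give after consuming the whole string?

{q1, q2, q3, q5, q6, q7}

Start in {q1}.
Read 'a': q1→{q1, q5, q6}; now {q1, q5, q6}.
Read 'a': q1→{q1, q5, q6}, q5→{q5, q7}, q6→{q2, q3, q6}; now {q1, q2, q3, q5, q6, q7}.
Read 'b': q1→{q2}, q2→{q1, q5}, q3→{q4, q5}, q5→∅, q6→{q4, q6}, q7→∅; now {q1, q2, q4, q5, q6}.
Read 'b': q1→{q2}, q2→{q1, q5}, q4→{q1}, q5→∅, q6→{q4, q6}; now {q1, q2, q4, q5, q6}.
Read 'b': q1→{q2}, q2→{q1, q5}, q4→{q1}, q5→∅, q6→{q4, q6}; now {q1, q2, q4, q5, q6}.
Read 'a': q1→{q1, q5, q6}, q2→∅, q4→{q1, q2}, q5→{q5, q7}, q6→{q2, q3, q6}; now {q1, q2, q3, q5, q6, q7}.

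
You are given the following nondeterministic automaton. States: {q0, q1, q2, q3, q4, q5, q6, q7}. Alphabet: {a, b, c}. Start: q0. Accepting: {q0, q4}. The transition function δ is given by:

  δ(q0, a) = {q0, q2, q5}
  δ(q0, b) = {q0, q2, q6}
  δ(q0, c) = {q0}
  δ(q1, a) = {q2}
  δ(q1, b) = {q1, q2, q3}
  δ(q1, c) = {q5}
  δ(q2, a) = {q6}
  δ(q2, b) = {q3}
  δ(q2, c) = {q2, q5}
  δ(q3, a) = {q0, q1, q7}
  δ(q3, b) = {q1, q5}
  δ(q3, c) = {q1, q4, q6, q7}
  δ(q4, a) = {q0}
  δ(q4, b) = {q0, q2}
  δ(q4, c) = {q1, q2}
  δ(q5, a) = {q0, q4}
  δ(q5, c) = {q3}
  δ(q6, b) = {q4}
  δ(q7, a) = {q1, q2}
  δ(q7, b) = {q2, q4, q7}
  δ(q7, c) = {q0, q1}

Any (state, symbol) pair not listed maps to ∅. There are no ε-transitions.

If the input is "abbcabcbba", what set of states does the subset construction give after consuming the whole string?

{q0, q1, q2, q4, q5, q6, q7}

Start in {q0}.
Read 'a': {q0} → {q0, q2, q5}.
Read 'b': {q0, q2, q5} → {q0, q2, q3, q6}.
Read 'b': {q0, q2, q3, q6} → {q0, q1, q2, q3, q4, q5, q6}.
Read 'c': {q0, q1, q2, q3, q4, q5, q6} → {q0, q1, q2, q3, q4, q5, q6, q7}.
Read 'a': {q0, q1, q2, q3, q4, q5, q6, q7} → {q0, q1, q2, q4, q5, q6, q7}.
Read 'b': {q0, q1, q2, q4, q5, q6, q7} → {q0, q1, q2, q3, q4, q6, q7}.
Read 'c': {q0, q1, q2, q3, q4, q6, q7} → {q0, q1, q2, q4, q5, q6, q7}.
Read 'b': {q0, q1, q2, q4, q5, q6, q7} → {q0, q1, q2, q3, q4, q6, q7}.
Read 'b': {q0, q1, q2, q3, q4, q6, q7} → {q0, q1, q2, q3, q4, q5, q6, q7}.
Read 'a': {q0, q1, q2, q3, q4, q5, q6, q7} → {q0, q1, q2, q4, q5, q6, q7}.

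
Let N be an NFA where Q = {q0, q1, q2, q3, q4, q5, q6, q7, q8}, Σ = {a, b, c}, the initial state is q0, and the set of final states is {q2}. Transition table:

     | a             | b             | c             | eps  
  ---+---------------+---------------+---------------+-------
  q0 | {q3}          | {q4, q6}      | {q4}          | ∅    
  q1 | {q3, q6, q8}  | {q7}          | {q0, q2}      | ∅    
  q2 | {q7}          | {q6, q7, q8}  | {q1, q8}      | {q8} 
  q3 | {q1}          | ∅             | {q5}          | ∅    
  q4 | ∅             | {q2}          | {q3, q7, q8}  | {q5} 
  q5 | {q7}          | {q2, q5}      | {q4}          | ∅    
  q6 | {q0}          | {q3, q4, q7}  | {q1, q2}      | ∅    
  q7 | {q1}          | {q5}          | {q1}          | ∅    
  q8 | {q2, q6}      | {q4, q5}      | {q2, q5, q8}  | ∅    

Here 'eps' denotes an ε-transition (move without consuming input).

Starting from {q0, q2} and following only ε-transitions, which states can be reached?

{q0, q2, q8}

Begin with {q0, q2}.
ε-move q2 → q8; add q8.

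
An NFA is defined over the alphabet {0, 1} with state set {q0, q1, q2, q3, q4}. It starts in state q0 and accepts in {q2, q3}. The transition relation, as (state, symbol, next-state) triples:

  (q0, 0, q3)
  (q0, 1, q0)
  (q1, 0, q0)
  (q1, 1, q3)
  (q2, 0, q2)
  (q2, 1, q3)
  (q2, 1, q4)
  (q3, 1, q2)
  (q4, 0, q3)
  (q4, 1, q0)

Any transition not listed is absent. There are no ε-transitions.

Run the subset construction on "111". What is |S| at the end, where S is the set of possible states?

Start in {q0}.
Read '1': {q0} → {q0}.
Read '1': {q0} → {q0}.
Read '1': {q0} → {q0}.
That set has 1 state.

1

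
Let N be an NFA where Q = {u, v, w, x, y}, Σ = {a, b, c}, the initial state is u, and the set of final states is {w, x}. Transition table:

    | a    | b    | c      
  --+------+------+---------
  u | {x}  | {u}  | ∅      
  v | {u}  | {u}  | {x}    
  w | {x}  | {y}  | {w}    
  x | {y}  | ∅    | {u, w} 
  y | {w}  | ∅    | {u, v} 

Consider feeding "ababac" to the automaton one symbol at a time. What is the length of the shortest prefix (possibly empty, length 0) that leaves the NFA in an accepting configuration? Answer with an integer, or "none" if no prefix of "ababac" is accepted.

Start in {u}.
Read 'a': {u} → {x}.
None of the earlier sets intersect F, but {x} does.

1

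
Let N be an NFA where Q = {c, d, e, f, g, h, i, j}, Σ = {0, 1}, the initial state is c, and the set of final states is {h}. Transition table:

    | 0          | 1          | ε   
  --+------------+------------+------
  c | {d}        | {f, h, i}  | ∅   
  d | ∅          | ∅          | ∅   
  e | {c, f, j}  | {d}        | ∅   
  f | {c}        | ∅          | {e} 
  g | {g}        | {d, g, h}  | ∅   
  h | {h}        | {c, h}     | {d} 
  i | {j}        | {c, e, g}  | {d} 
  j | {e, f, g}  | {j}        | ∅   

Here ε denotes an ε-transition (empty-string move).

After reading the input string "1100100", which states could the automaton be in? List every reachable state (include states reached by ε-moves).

Start in {c}.
Read '1': {c} → {d, e, f, h, i}.
Read '1': {d, e, f, h, i} → {c, d, e, g, h}.
Read '0': {c, d, e, g, h} → {c, d, e, f, g, h, j}.
Read '0': {c, d, e, f, g, h, j} → {c, d, e, f, g, h, j}.
Read '1': {c, d, e, f, g, h, j} → {c, d, e, f, g, h, i, j}.
Read '0': {c, d, e, f, g, h, i, j} → {c, d, e, f, g, h, j}.
Read '0': {c, d, e, f, g, h, j} → {c, d, e, f, g, h, j}.

{c, d, e, f, g, h, j}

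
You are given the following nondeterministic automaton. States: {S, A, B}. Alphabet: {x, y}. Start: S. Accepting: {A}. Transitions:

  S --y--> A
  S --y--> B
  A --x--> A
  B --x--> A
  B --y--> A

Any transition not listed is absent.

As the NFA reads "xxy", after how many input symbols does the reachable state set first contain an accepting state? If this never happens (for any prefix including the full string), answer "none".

none

Start in {S}.
Read 'x': {S} → ∅.
The set is empty and remains empty for the remaining 2 symbols.
No reachable set along the way intersects F.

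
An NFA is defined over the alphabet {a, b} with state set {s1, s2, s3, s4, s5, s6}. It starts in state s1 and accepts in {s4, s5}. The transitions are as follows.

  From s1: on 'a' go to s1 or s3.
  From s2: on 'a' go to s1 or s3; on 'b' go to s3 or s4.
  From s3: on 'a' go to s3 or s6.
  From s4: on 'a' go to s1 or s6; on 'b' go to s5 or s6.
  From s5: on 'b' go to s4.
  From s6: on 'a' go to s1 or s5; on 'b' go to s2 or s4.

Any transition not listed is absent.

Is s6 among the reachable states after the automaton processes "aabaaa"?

Start in {s1}.
Read 'a': s1→{s1, s3}; now {s1, s3}.
Read 'a': s1→{s1, s3}, s3→{s3, s6}; now {s1, s3, s6}.
Read 'b': s1→∅, s3→∅, s6→{s2, s4}; now {s2, s4}.
Read 'a': s2→{s1, s3}, s4→{s1, s6}; now {s1, s3, s6}.
Read 'a': s1→{s1, s3}, s3→{s3, s6}, s6→{s1, s5}; now {s1, s3, s5, s6}.
Read 'a': s1→{s1, s3}, s3→{s3, s6}, s5→∅, s6→{s1, s5}; now {s1, s3, s5, s6}.
State s6 is in {s1, s3, s5, s6}.

Yes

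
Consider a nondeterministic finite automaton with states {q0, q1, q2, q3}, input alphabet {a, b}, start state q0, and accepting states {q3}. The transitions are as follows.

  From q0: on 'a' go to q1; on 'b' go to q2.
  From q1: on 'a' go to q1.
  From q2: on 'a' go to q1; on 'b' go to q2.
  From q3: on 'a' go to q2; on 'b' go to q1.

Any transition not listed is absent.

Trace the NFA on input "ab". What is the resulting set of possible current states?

∅

Start in {q0}.
Read 'a': q0→{q1}; now {q1}.
Read 'b': q1→∅; now ∅.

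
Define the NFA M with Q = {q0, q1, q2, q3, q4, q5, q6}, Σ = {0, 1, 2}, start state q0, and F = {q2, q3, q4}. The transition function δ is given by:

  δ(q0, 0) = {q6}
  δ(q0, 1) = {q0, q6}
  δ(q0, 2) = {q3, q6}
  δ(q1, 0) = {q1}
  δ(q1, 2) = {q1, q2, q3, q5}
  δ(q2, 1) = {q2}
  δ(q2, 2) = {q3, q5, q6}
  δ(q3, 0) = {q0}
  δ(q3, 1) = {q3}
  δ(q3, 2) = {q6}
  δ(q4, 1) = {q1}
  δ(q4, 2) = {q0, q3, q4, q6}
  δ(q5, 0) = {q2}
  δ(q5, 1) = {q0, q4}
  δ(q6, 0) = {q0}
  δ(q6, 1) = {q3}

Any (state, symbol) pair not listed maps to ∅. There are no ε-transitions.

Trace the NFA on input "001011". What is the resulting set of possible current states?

Start in {q0}.
Read '0': {q0} → {q6}.
Read '0': {q6} → {q0}.
Read '1': {q0} → {q0, q6}.
Read '0': {q0, q6} → {q0, q6}.
Read '1': {q0, q6} → {q0, q3, q6}.
Read '1': {q0, q3, q6} → {q0, q3, q6}.

{q0, q3, q6}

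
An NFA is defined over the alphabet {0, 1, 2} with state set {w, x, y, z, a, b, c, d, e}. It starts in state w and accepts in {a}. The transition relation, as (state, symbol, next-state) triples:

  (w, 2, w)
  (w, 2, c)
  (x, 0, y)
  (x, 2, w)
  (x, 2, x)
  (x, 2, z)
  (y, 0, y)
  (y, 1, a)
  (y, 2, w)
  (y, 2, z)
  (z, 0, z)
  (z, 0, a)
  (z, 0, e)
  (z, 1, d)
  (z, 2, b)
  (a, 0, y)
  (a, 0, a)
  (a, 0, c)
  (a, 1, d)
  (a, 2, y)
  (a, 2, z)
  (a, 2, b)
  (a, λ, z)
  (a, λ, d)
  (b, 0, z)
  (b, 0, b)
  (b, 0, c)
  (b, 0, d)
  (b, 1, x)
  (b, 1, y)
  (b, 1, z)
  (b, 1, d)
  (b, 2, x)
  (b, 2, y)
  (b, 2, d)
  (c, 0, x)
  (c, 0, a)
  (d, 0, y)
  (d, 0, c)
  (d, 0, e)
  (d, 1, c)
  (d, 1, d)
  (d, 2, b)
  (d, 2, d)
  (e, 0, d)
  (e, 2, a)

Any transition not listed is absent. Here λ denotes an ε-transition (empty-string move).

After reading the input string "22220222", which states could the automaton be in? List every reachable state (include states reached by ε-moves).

Start in {w}.
Read '2': {w} → {w, c}.
Read '2': {w, c} → {w, c}.
Read '2': {w, c} → {w, c}.
Read '2': {w, c} → {w, c}.
Read '0': {w, c} → {x, z, a, d}.
Read '2': {x, z, a, d} → {w, x, y, z, b, d}.
Read '2': {w, x, y, z, b, d} → {w, x, y, z, b, c, d}.
Read '2': {w, x, y, z, b, c, d} → {w, x, y, z, b, c, d}.

{w, x, y, z, b, c, d}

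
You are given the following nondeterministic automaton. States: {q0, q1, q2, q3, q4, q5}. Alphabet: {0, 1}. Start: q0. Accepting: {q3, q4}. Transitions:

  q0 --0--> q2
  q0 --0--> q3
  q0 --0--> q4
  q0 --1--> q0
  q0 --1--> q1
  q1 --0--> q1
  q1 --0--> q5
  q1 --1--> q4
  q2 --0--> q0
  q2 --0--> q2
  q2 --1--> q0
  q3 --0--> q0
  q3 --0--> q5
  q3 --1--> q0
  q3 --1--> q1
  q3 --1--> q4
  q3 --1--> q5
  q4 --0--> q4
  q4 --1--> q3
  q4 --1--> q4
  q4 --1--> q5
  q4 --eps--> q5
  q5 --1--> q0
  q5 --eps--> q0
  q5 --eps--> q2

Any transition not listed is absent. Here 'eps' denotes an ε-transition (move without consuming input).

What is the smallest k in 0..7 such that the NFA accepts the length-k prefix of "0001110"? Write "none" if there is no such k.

Start in {q0}.
Read '0': {q0} → {q0, q2, q3, q4, q5}.
None of the earlier sets intersect F, but {q0, q2, q3, q4, q5} does.

1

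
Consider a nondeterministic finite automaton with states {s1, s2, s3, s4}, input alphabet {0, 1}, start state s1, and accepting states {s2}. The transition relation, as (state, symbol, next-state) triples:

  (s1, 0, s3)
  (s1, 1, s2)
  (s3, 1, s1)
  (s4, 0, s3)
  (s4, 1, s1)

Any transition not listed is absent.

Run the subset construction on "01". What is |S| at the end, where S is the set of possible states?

1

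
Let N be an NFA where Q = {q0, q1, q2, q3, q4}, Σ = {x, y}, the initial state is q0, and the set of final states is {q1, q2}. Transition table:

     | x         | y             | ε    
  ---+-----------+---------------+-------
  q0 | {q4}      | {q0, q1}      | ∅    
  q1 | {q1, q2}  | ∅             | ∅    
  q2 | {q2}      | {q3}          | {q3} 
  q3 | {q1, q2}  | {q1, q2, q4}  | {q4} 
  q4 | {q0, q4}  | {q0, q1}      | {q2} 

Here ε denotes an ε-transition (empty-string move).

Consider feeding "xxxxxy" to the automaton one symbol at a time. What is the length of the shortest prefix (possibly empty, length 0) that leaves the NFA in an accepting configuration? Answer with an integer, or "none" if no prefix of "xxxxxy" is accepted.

1

Start in {q0}.
Read 'x': {q0} → {q2, q3, q4}.
None of the earlier sets intersect F, but {q2, q3, q4} does.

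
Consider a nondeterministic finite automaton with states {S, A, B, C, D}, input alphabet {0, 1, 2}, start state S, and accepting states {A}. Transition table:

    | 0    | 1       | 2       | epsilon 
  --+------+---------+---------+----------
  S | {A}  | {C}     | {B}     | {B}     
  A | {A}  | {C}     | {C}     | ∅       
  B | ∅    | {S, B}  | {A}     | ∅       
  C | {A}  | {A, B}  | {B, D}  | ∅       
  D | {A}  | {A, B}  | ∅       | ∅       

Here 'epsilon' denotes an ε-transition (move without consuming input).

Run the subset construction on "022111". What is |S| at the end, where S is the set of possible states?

Start: ε-closure({S}) = {S, B}.
Read '0': {S, B} → {A}.
Read '2': {A} → {C}.
Read '2': {C} → {B, D}.
Read '1': {B, D} → {S, A, B}.
Read '1': {S, A, B} → {S, B, C}.
Read '1': {S, B, C} → {S, A, B, C}.
That set has 4 states.

4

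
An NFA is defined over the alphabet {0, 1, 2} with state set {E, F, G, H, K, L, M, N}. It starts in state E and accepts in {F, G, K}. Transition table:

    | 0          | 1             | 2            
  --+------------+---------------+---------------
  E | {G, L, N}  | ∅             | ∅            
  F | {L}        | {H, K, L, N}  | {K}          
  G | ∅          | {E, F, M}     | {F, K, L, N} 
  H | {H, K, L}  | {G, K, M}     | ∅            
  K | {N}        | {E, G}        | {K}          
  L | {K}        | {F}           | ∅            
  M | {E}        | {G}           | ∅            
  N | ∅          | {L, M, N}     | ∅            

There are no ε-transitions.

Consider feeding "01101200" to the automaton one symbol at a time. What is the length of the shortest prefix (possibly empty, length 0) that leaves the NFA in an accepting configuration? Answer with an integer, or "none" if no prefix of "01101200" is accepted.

1

Start in {E}.
Read '0': E→{G, L, N}; now {G, L, N}.
None of the earlier sets intersect F, but {G, L, N} does.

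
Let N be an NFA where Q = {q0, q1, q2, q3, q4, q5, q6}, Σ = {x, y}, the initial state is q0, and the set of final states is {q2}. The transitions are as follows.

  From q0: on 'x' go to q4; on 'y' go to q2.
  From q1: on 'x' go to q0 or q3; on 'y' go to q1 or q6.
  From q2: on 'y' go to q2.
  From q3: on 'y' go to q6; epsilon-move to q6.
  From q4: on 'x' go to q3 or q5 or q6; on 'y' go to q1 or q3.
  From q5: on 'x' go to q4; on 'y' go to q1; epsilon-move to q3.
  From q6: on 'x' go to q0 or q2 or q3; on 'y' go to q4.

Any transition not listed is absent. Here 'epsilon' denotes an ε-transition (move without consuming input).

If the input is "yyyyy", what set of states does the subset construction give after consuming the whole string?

{q2}

Start in {q0}.
Read 'y': q0→{q2}; now {q2}.
Read 'y': q2→{q2}; now {q2}.
Read 'y': q2→{q2}; now {q2}.
Read 'y': q2→{q2}; now {q2}.
Read 'y': q2→{q2}; now {q2}.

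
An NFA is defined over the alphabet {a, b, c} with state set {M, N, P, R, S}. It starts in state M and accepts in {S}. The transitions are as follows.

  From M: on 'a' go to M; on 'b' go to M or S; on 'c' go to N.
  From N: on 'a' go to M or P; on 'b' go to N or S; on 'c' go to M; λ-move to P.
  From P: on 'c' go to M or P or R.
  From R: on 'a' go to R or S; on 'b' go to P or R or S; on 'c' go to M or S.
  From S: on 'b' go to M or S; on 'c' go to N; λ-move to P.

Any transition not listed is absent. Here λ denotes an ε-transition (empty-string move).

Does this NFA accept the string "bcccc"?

Yes

Start in {M}.
Read 'b': {M} → {M, P, S}.
Read 'c': {M, P, S} → {M, N, P, R}.
Read 'c': {M, N, P, R} → {M, N, P, R, S}.
Read 'c': {M, N, P, R, S} → {M, N, P, R, S}.
Read 'c': {M, N, P, R, S} → {M, N, P, R, S}.
The final set {M, N, P, R, S} contains the accepting state S.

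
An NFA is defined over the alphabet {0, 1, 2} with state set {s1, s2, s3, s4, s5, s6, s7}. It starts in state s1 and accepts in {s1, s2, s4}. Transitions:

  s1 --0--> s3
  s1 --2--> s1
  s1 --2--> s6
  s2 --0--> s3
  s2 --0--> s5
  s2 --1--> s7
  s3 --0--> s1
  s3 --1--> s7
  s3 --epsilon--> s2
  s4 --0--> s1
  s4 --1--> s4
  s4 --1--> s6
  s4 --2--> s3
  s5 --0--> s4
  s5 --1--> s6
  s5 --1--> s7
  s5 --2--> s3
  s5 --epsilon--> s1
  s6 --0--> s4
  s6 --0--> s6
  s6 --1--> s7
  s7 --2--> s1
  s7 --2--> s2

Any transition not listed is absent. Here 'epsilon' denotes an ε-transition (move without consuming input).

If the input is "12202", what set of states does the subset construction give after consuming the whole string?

∅

Start in {s1}.
Read '1': {s1} → ∅.
The set is empty and remains empty for the remaining 4 symbols.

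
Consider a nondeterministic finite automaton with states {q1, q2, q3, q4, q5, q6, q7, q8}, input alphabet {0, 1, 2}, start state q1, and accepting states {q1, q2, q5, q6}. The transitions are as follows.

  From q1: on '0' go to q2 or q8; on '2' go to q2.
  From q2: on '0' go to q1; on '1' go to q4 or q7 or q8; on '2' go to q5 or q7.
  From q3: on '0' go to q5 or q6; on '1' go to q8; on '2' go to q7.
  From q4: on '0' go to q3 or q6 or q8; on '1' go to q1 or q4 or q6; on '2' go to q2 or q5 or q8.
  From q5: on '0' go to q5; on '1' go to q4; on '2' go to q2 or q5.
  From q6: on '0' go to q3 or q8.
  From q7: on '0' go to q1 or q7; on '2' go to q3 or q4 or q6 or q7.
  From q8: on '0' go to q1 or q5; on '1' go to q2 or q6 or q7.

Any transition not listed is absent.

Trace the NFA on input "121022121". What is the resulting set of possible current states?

Start in {q1}.
Read '1': {q1} → ∅.
The set is empty and remains empty for the remaining 8 symbols.

∅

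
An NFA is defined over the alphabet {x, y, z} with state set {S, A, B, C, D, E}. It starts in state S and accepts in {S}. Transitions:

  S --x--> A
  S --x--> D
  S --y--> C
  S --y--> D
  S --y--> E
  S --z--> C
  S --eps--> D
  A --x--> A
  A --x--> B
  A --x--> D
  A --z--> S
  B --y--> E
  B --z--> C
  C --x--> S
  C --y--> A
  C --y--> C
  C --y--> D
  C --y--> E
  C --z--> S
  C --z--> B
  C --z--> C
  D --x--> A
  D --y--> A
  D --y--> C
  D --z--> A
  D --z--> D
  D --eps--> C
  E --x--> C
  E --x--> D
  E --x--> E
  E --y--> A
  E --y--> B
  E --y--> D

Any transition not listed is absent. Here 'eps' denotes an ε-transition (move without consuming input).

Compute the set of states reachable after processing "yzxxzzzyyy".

Start: ε-closure({S}) = {S, C, D}.
Read 'y': {S, C, D} → {A, C, D, E}.
Read 'z': {A, C, D, E} → {S, A, B, C, D}.
Read 'x': {S, A, B, C, D} → {S, A, B, C, D}.
Read 'x': {S, A, B, C, D} → {S, A, B, C, D}.
Read 'z': {S, A, B, C, D} → {S, A, B, C, D}.
Read 'z': {S, A, B, C, D} → {S, A, B, C, D}.
Read 'z': {S, A, B, C, D} → {S, A, B, C, D}.
Read 'y': {S, A, B, C, D} → {A, C, D, E}.
Read 'y': {A, C, D, E} → {A, B, C, D, E}.
Read 'y': {A, B, C, D, E} → {A, B, C, D, E}.

{A, B, C, D, E}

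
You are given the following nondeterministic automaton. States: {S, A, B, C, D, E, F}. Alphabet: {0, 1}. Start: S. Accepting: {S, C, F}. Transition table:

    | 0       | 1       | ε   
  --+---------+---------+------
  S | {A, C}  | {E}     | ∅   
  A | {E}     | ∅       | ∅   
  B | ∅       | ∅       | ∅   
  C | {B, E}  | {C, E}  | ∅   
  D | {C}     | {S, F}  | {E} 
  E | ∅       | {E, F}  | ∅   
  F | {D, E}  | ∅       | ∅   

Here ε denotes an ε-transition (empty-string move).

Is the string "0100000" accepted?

No

Start in {S}.
Read '0': {S} → {A, C}.
Read '1': {A, C} → {C, E}.
Read '0': {C, E} → {B, E}.
Read '0': {B, E} → ∅.
The set is empty and remains empty for the remaining 3 symbols.
The final set ∅ contains no accepting state.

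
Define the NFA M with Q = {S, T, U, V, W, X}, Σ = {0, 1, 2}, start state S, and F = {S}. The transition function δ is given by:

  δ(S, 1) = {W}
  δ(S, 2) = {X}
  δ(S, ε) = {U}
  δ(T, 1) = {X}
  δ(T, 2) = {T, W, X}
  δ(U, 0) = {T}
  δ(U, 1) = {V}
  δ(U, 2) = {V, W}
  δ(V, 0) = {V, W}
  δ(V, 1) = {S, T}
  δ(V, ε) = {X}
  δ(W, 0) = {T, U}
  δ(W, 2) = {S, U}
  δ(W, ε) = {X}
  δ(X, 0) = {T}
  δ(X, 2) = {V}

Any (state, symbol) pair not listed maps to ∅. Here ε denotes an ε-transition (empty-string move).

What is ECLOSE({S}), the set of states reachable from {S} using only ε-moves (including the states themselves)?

{S, U}

Begin with {S}.
ε-move S → U; add U.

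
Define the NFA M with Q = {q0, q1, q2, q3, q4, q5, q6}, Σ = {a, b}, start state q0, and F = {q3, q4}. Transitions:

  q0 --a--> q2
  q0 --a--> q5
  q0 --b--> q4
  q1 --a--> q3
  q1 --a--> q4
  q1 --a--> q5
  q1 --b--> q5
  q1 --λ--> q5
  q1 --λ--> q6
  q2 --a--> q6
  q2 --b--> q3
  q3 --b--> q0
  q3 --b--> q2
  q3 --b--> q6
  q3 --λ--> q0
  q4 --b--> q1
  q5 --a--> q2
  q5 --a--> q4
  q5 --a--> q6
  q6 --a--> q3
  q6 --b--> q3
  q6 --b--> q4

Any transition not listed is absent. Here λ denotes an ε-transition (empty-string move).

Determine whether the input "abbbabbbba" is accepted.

Yes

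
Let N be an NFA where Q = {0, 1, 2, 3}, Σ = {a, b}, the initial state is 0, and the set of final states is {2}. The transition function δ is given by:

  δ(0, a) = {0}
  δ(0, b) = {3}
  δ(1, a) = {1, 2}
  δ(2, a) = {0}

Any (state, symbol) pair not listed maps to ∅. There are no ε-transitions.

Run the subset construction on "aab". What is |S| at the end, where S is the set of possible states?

1

Start in {0}.
Read 'a': 0→{0}; now {0}.
Read 'a': 0→{0}; now {0}.
Read 'b': 0→{3}; now {3}.
That set has 1 state.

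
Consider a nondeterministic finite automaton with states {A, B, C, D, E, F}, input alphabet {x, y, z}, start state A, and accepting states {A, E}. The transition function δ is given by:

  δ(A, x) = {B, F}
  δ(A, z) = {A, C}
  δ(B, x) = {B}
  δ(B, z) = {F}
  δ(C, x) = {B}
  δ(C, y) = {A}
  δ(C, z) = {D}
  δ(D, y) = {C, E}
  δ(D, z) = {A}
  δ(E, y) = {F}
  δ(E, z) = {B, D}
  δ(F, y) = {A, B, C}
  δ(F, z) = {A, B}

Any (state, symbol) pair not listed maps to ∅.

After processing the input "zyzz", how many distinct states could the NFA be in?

3

Start in {A}.
Read 'z': {A} → {A, C}.
Read 'y': {A, C} → {A}.
Read 'z': {A} → {A, C}.
Read 'z': {A, C} → {A, C, D}.
That set has 3 states.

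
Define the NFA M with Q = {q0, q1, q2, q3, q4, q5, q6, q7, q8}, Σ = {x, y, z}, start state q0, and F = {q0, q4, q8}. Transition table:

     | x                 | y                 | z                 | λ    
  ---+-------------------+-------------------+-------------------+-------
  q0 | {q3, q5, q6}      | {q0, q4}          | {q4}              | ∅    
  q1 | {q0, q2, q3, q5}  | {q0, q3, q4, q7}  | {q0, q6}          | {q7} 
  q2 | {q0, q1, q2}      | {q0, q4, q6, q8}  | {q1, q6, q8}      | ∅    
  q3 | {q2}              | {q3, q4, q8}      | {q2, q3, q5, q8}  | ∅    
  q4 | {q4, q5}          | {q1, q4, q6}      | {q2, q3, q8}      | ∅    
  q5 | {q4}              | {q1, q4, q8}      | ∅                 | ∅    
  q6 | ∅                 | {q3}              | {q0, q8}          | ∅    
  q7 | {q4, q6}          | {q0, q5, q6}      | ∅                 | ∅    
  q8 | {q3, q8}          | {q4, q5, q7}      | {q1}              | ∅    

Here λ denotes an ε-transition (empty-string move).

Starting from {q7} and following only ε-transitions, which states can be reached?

{q7}

Begin with {q7}.
No ε-moves leave this set, so the closure equals the set itself.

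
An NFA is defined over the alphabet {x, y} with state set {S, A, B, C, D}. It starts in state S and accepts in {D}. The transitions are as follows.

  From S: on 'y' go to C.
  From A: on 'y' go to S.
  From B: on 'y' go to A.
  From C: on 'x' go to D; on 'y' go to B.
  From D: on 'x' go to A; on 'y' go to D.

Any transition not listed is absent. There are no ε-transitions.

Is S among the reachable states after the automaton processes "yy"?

No

Start in {S}.
Read 'y': S→{C}; now {C}.
Read 'y': C→{B}; now {B}.
State S is not in {B}.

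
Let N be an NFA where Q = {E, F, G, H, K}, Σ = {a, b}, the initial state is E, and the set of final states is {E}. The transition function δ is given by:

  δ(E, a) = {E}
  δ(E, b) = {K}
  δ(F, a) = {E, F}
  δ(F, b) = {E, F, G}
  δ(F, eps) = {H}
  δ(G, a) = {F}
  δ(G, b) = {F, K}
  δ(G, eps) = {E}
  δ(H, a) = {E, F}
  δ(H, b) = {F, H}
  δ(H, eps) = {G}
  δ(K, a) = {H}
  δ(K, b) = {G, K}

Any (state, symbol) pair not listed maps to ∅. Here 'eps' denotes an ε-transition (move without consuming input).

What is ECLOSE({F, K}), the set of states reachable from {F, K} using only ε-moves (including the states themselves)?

{E, F, G, H, K}

Begin with {F, K}.
ε-move F → H; add H.
ε-move H → G; add G.
ε-move G → E; add E.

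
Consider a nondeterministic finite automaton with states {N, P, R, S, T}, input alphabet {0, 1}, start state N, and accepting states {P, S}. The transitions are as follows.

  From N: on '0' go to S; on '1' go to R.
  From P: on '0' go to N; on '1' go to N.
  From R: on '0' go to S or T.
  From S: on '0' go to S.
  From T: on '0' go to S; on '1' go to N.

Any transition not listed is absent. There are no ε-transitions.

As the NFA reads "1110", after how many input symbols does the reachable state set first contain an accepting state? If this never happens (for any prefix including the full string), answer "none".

Start in {N}.
Read '1': {N} → {R}.
Read '1': {R} → ∅.
The set is empty and remains empty for the remaining 2 symbols.
No reachable set along the way intersects F.

none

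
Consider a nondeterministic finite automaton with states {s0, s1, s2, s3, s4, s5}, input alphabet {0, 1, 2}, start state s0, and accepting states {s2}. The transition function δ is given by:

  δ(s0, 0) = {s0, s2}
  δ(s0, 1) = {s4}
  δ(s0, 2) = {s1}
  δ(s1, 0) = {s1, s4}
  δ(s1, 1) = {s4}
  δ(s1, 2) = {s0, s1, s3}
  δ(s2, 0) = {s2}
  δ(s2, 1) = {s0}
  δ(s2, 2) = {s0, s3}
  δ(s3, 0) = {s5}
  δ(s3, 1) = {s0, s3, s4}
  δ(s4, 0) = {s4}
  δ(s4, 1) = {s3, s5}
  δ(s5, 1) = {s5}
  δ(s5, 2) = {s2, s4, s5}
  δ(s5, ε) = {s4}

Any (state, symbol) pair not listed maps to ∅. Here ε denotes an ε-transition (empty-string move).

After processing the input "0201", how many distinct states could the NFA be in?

4

Start in {s0}.
Read '0': {s0} → {s0, s2}.
Read '2': {s0, s2} → {s0, s1, s3}.
Read '0': {s0, s1, s3} → {s0, s1, s2, s4, s5}.
Read '1': {s0, s1, s2, s4, s5} → {s0, s3, s4, s5}.
That set has 4 states.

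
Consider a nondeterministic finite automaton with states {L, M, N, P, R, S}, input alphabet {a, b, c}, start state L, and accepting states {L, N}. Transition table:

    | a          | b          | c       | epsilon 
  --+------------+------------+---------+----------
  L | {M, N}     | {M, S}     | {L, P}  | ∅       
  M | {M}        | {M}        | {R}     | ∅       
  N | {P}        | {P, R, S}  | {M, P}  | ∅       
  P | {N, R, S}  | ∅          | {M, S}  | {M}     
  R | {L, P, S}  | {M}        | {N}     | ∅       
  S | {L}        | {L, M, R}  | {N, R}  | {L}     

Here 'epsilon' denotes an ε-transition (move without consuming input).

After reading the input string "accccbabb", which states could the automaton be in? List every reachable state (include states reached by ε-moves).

{L, M, R, S}

Start in {L}.
Read 'a': L→{M, N}; now {M, N}.
Read 'c': M→{R}, N→{M, P}; now {M, P, R}.
Read 'c': M→{R}, P→{M, S}, R→{N}; union {M, N, R, S}; ε-closure = {L, M, N, R, S}.
Read 'c': L→{L, P}, M→{R}, N→{M, P}, R→{N}, S→{N, R}; now {L, M, N, P, R}.
Read 'c': L→{L, P}, M→{R}, N→{M, P}, P→{M, S}, R→{N}; now {L, M, N, P, R, S}.
Read 'b': L→{M, S}, M→{M}, N→{P, R, S}, P→∅, R→{M}, S→{L, M, R}; now {L, M, P, R, S}.
Read 'a': L→{M, N}, M→{M}, P→{N, R, S}, R→{L, P, S}, S→{L}; now {L, M, N, P, R, S}.
Read 'b': L→{M, S}, M→{M}, N→{P, R, S}, P→∅, R→{M}, S→{L, M, R}; now {L, M, P, R, S}.
Read 'b': L→{M, S}, M→{M}, P→∅, R→{M}, S→{L, M, R}; now {L, M, R, S}.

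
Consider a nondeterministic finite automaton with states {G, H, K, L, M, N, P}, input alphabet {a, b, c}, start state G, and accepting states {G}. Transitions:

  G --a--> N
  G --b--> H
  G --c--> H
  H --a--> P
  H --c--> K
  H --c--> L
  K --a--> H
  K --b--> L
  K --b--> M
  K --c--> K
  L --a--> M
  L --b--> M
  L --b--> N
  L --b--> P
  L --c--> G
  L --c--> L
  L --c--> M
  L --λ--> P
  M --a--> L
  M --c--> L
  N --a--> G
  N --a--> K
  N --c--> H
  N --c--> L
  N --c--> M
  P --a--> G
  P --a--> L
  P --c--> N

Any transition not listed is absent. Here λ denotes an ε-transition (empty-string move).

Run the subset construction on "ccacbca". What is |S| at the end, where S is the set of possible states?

7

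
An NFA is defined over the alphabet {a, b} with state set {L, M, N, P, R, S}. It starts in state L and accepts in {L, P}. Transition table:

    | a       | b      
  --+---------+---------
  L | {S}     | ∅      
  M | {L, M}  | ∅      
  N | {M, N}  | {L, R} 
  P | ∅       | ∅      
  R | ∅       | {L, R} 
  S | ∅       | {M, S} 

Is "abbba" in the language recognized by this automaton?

Yes

Start in {L}.
Read 'a': {L} → {S}.
Read 'b': {S} → {M, S}.
Read 'b': {M, S} → {M, S}.
Read 'b': {M, S} → {M, S}.
Read 'a': {M, S} → {L, M}.
The final set {L, M} contains the accepting state L.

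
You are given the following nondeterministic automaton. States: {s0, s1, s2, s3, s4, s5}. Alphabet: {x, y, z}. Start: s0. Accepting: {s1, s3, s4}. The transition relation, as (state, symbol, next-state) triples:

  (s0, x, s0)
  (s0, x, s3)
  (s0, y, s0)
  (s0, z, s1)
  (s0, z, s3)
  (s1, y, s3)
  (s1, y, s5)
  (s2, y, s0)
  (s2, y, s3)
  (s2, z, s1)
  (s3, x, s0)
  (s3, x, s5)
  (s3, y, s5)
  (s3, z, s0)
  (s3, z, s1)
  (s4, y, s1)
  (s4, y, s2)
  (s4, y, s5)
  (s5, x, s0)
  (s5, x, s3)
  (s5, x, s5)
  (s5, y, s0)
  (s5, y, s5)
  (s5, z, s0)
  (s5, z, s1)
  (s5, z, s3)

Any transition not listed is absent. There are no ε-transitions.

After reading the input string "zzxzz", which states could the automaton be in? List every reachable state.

{s0, s1, s3}

Start in {s0}.
Read 'z': s0→{s1, s3}; now {s1, s3}.
Read 'z': s1→∅, s3→{s0, s1}; now {s0, s1}.
Read 'x': s0→{s0, s3}, s1→∅; now {s0, s3}.
Read 'z': s0→{s1, s3}, s3→{s0, s1}; now {s0, s1, s3}.
Read 'z': s0→{s1, s3}, s1→∅, s3→{s0, s1}; now {s0, s1, s3}.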